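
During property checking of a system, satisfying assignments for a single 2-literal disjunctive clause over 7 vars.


Step 1: Total=2^7=128
Step 2: Unsat when all 2 false: 2^5=32
Step 3: Sat=128-32=96

96


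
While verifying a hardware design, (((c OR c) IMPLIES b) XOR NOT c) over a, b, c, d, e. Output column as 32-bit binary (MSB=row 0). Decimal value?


Formula: (((c OR c) IMPLIES b) XOR NOT c) over a, b, c, d, e (32 rows)
Evaluate each row (bits = a,b,c,d,e, MSB first):
  row 0 [00000]: (((0 OR 0) IMPLIES 0) XOR NOT 0) -> 0
  row 1 [00001]: (((0 OR 0) IMPLIES 0) XOR NOT 0) -> 0
  row 2 [00010]: (((0 OR 0) IMPLIES 0) XOR NOT 0) -> 0
  row 3 [00011]: (((0 OR 0) IMPLIES 0) XOR NOT 0) -> 0
  row 4 [00100]: (((1 OR 1) IMPLIES 0) XOR NOT 1) -> 0
  row 5 [00101]: (((1 OR 1) IMPLIES 0) XOR NOT 1) -> 0
  row 6 [00110]: (((1 OR 1) IMPLIES 0) XOR NOT 1) -> 0
  row 7 [00111]: (((1 OR 1) IMPLIES 0) XOR NOT 1) -> 0
  row 8 [01000]: (((0 OR 0) IMPLIES 1) XOR NOT 0) -> 0
  row 9 [01001]: (((0 OR 0) IMPLIES 1) XOR NOT 0) -> 0
  row 10 [01010]: (((0 OR 0) IMPLIES 1) XOR NOT 0) -> 0
  row 11 [01011]: (((0 OR 0) IMPLIES 1) XOR NOT 0) -> 0
  row 12 [01100]: (((1 OR 1) IMPLIES 1) XOR NOT 1) -> 1
  row 13 [01101]: (((1 OR 1) IMPLIES 1) XOR NOT 1) -> 1
  row 14 [01110]: (((1 OR 1) IMPLIES 1) XOR NOT 1) -> 1
  row 15 [01111]: (((1 OR 1) IMPLIES 1) XOR NOT 1) -> 1
  row 16 [10000]: (((0 OR 0) IMPLIES 0) XOR NOT 0) -> 0
  row 17 [10001]: (((0 OR 0) IMPLIES 0) XOR NOT 0) -> 0
  row 18 [10010]: (((0 OR 0) IMPLIES 0) XOR NOT 0) -> 0
  row 19 [10011]: (((0 OR 0) IMPLIES 0) XOR NOT 0) -> 0
  row 20 [10100]: (((1 OR 1) IMPLIES 0) XOR NOT 1) -> 0
  row 21 [10101]: (((1 OR 1) IMPLIES 0) XOR NOT 1) -> 0
  row 22 [10110]: (((1 OR 1) IMPLIES 0) XOR NOT 1) -> 0
  row 23 [10111]: (((1 OR 1) IMPLIES 0) XOR NOT 1) -> 0
  row 24 [11000]: (((0 OR 0) IMPLIES 1) XOR NOT 0) -> 0
  row 25 [11001]: (((0 OR 0) IMPLIES 1) XOR NOT 0) -> 0
  row 26 [11010]: (((0 OR 0) IMPLIES 1) XOR NOT 0) -> 0
  row 27 [11011]: (((0 OR 0) IMPLIES 1) XOR NOT 0) -> 0
  row 28 [11100]: (((1 OR 1) IMPLIES 1) XOR NOT 1) -> 1
  row 29 [11101]: (((1 OR 1) IMPLIES 1) XOR NOT 1) -> 1
  row 30 [11110]: (((1 OR 1) IMPLIES 1) XOR NOT 1) -> 1
  row 31 [11111]: (((1 OR 1) IMPLIES 1) XOR NOT 1) -> 1
Full result column, 4 rows per line (a,b,c fixed per line; d,e runs 00..11 left to right):
  rows 0-3 [a,b,c=000]: 0000  = hex 0
  rows 4-7 [a,b,c=001]: 0000  = hex 0
  rows 8-11 [a,b,c=010]: 0000  = hex 0
  rows 12-15 [a,b,c=011]: 1111  = hex F
  rows 16-19 [a,b,c=100]: 0000  = hex 0
  rows 20-23 [a,b,c=101]: 0000  = hex 0
  rows 24-27 [a,b,c=110]: 0000  = hex 0
  rows 28-31 [a,b,c=111]: 1111  = hex F
Output column (row 0 .. row 31) = 00000000000011110000000000001111
Output column grouped in 4s = 0000 0000 0000 1111 0000 0000 0000 1111 = 0x000F000F
Convert to decimal digit by digit (value = value*16 + digit):
  0 -> 0
  0*16 + 0 = 0
  0*16 + 0 = 0
  0*16 + 15 (F) = 15
  15*16 + 0 = 240
  240*16 + 0 = 3840
  3840*16 + 0 = 61440
  61440*16 + 15 (F) = 983055
Decimal = 983055

983055


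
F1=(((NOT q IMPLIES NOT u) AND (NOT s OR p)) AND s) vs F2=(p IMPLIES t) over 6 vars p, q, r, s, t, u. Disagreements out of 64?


F1 = (((NOT q IMPLIES NOT u) AND (NOT s OR p)) AND s)
F2 = (p IMPLIES t)
Evaluate both on each of 64 rows (bits = p,q,r,s,t,u):
  row 0 [000000]: F1=0 F2=1 (differ) -> 1
  row 1 [000001]: F1=0 F2=1 (differ) -> 1
  row 2 [000010]: F1=0 F2=1 (differ) -> 1
  row 3 [000011]: F1=0 F2=1 (differ) -> 1
  row 4 [000100]: F1=0 F2=1 (differ) -> 1
  (every remaining row is evaluated the same way; all 64 results are listed next)
Full result column, 8 rows per line (p,q,r fixed per line; s,t,u runs 000..111 left to right):
  rows 0-7 [p,q,r=000]: 11111111  (ones: 8)
  rows 8-15 [p,q,r=001]: 11111111  (ones: 8)
  rows 16-23 [p,q,r=010]: 11111111  (ones: 8)
  rows 24-31 [p,q,r=011]: 11111111  (ones: 8)
  rows 32-39 [p,q,r=100]: 00111001  (ones: 4)
  rows 40-47 [p,q,r=101]: 00111001  (ones: 4)
  rows 48-55 [p,q,r=110]: 00111100  (ones: 4)
  rows 56-63 [p,q,r=111]: 00111100  (ones: 4)
Disagreements = 8+8+8+8+4+4+4+4 = 48

48


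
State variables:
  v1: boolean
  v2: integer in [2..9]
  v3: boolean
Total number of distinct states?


State space = product of domain sizes of all variables.
Domain sizes:
  v1 (boolean): 2
  v2 (integer in [2..9]): 8
  v3 (boolean): 2
Product = 2 * 8 * 2 = 32

32


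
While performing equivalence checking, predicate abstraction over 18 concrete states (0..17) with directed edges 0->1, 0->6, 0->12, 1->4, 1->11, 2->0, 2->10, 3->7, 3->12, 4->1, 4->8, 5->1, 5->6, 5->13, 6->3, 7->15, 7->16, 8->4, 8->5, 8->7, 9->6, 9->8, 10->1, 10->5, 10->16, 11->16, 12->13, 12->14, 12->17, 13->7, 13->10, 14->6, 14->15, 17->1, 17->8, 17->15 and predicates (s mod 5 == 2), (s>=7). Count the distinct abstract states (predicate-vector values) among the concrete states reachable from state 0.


BFS from 0:
Concrete reachable: {0, 1, 3, 4, 5, 6, 7, 8, 10, 11, 12, 13, 14, 15, 16, 17}
Abstract via predicates (s mod 5 == 2), (s>=7):
  (0,0) <- {0, 1, 3, 4, 5, 6}
  (0,1) <- {8, 10, 11, 13, 14, 15, 16}
  (1,1) <- {7, 12, 17}
Distinct abstract states = 3

3


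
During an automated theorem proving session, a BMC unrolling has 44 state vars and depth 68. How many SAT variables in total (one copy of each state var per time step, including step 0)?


BMC unrolls to depth k, creating one copy of each state var for steps 0..k.
Step count = 68 + 1 = 69 (steps 0 through 68)
Vars per step = 44
Total = 44 * 69 = 3036

3036


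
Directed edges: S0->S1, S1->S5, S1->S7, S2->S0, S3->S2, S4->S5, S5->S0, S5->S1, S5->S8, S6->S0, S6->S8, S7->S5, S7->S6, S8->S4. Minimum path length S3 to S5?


BFS layer-by-layer from S3:
  dist 0: {S3}
  dist 1: {S2}
  dist 2: {S0}
  dist 3: {S1}
  dist 4: {S5, S7}
  -> S5 reached at distance 4
Shortest path length = 4

4


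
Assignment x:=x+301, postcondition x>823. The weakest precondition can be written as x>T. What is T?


Formula: wp(x:=E, P) = P[E/x] (substitute E for x in postcondition)
Step 1: Postcondition: x>823
Step 2: Substitute x+301 for x: x+301>823
Step 3: Solve for x: x > 823-301 = 522

522


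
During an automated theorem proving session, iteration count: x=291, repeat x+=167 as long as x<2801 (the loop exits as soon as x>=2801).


Step 1: x goes from 291 toward 2801 by 167; the body runs while x<2801, so iterations = ceil((bound-start)/step)
Step 2: Distance=2510
Step 3: ceil(2510/167)=16

16


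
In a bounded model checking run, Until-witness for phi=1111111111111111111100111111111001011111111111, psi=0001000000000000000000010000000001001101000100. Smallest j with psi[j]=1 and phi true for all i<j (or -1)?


(phi U psi) at 0: need smallest j with psi[j]=1 and phi[i]=1 for all i in [0,j).
Scan from step 0:
  step 0: phi=1, psi=0 -> continue
  step 1: phi=1, psi=0 -> continue
  step 2: phi=1, psi=0 -> continue
  step 3: psi=1 and phi held for [0,3) -> witness found
Witness step = 3

3


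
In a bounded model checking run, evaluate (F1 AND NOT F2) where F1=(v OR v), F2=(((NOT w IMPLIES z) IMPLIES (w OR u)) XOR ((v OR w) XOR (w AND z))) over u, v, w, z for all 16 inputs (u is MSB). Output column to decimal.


F1 = (v OR v)
F2 = (((NOT w IMPLIES z) IMPLIES (w OR u)) XOR ((v OR w) XOR (w AND z)))
Counterexample to F1=>F2 is where F1=1 and F2=0.
Evaluate each row (bits = u,v,w,z, MSB first):
  row 0 [0000]: F1=0 F2=1 -> F1&~F2 -> 0
  row 1 [0001]: F1=0 F2=0 -> F1&~F2 -> 0
  row 2 [0010]: F1=0 F2=0 -> F1&~F2 -> 0
  row 3 [0011]: F1=0 F2=1 -> F1&~F2 -> 0
  row 4 [0100]: F1=1 F2=0 -> F1&~F2 -> 1
  row 5 [0101]: F1=1 F2=1 -> F1&~F2 -> 0
  row 6 [0110]: F1=1 F2=0 -> F1&~F2 -> 1
  row 7 [0111]: F1=1 F2=1 -> F1&~F2 -> 0
  row 8 [1000]: F1=0 F2=1 -> F1&~F2 -> 0
  row 9 [1001]: F1=0 F2=1 -> F1&~F2 -> 0
  row 10 [1010]: F1=0 F2=0 -> F1&~F2 -> 0
  row 11 [1011]: F1=0 F2=1 -> F1&~F2 -> 0
  row 12 [1100]: F1=1 F2=0 -> F1&~F2 -> 1
  row 13 [1101]: F1=1 F2=0 -> F1&~F2 -> 1
  row 14 [1110]: F1=1 F2=0 -> F1&~F2 -> 1
  row 15 [1111]: F1=1 F2=1 -> F1&~F2 -> 0
Full result column, 4 rows per line (u,v fixed per line; w,z runs 00..11 left to right):
  rows 0-3 [u,v=00]: 0000  = hex 0
  rows 4-7 [u,v=01]: 1010  = hex A
  rows 8-11 [u,v=10]: 0000  = hex 0
  rows 12-15 [u,v=11]: 1110  = hex E
Counterexample vector (row 0 .. row 15) = 0000101000001110
Output column grouped in 4s = 0000 1010 0000 1110 = 0x0A0E
Convert to decimal digit by digit (value = value*16 + digit):
  0 -> 0
  0*16 + 10 (A) = 10
  10*16 + 0 = 160
  160*16 + 14 (E) = 2574
Decimal = 2574

2574


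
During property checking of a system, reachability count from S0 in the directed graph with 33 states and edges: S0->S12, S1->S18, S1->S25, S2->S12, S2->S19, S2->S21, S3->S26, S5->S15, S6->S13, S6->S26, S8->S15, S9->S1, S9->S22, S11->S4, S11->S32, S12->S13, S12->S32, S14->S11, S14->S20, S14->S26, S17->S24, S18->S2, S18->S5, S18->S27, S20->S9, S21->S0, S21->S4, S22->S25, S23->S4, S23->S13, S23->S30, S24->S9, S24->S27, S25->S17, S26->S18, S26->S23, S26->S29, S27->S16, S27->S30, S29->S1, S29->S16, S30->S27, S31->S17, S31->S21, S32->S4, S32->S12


BFS from S0:
  layer 0: {S0}
  layer 1: {S12}
  layer 2: {S13, S32}
  layer 3: {S4}
Reachable set: {S0, S4, S12, S13, S32}
Count = 5

5


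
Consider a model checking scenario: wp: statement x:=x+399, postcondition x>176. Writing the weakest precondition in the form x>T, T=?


Formula: wp(x:=E, P) = P[E/x] (substitute E for x in postcondition)
Step 1: Postcondition: x>176
Step 2: Substitute x+399 for x: x+399>176
Step 3: Solve for x: x > 176-399 = -223

-223


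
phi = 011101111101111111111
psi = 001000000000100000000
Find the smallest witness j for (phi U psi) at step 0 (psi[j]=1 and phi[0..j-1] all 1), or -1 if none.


(phi U psi) at 0: need smallest j with psi[j]=1 and phi[i]=1 for all i in [0,j).
Scan from step 0:
  step 0: phi=0 -> phi-prefix broken from here
  step 2: psi=1 but phi already failed -> not a witness
  step 12: psi=1 but phi already failed -> not a witness
  end of trace: no witness -> -1
Witness step = -1

-1


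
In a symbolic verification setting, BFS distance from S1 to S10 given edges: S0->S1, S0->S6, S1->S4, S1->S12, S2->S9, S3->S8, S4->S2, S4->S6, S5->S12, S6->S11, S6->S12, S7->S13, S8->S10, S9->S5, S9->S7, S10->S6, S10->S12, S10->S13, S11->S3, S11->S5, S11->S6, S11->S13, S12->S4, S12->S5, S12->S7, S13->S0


BFS layer-by-layer from S1:
  dist 0: {S1}
  dist 1: {S4, S12}
  dist 2: {S2, S5, S6, S7}
  dist 3: {S9, S11, S13}
  dist 4: {S0, S3}
  dist 5: {S8}
  dist 6: {S10}
  -> S10 reached at distance 6
Shortest path length = 6

6


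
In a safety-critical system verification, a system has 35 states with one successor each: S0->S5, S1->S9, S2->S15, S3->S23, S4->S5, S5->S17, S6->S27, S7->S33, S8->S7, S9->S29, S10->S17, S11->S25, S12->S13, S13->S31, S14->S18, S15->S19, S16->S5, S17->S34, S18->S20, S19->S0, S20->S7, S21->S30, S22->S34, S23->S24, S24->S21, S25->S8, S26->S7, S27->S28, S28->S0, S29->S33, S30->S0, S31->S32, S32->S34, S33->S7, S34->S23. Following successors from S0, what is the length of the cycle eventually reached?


Trace from S0 until a state repeats:
  S0 -> S5 -> S17 -> S34 -> S23 -> S24 -> S21 -> S30 -> S0
S0 first seen at step 0, revisited at step 8.
Cycle length = 8 - 0 = 8

8


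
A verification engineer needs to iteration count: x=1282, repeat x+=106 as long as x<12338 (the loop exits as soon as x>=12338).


Step 1: x goes from 1282 toward 12338 by 106; the body runs while x<12338, so iterations = ceil((bound-start)/step)
Step 2: Distance=11056
Step 3: ceil(11056/106)=105

105


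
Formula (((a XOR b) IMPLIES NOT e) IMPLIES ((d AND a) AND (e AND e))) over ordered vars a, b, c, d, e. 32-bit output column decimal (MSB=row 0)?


Formula: (((a XOR b) IMPLIES NOT e) IMPLIES ((d AND a) AND (e AND e))) over a, b, c, d, e (32 rows)
Evaluate each row (bits = a,b,c,d,e, MSB first):
  row 0 [00000]: (((0 XOR 0) IMPLIES NOT 0) IMPLIES ((0 AND 0) AND (0 AND 0))) -> 0
  row 1 [00001]: (((0 XOR 0) IMPLIES NOT 1) IMPLIES ((0 AND 0) AND (1 AND 1))) -> 0
  row 2 [00010]: (((0 XOR 0) IMPLIES NOT 0) IMPLIES ((1 AND 0) AND (0 AND 0))) -> 0
  row 3 [00011]: (((0 XOR 0) IMPLIES NOT 1) IMPLIES ((1 AND 0) AND (1 AND 1))) -> 0
  row 4 [00100]: (((0 XOR 0) IMPLIES NOT 0) IMPLIES ((0 AND 0) AND (0 AND 0))) -> 0
  row 5 [00101]: (((0 XOR 0) IMPLIES NOT 1) IMPLIES ((0 AND 0) AND (1 AND 1))) -> 0
  row 6 [00110]: (((0 XOR 0) IMPLIES NOT 0) IMPLIES ((1 AND 0) AND (0 AND 0))) -> 0
  row 7 [00111]: (((0 XOR 0) IMPLIES NOT 1) IMPLIES ((1 AND 0) AND (1 AND 1))) -> 0
  row 8 [01000]: (((0 XOR 1) IMPLIES NOT 0) IMPLIES ((0 AND 0) AND (0 AND 0))) -> 0
  row 9 [01001]: (((0 XOR 1) IMPLIES NOT 1) IMPLIES ((0 AND 0) AND (1 AND 1))) -> 1
  row 10 [01010]: (((0 XOR 1) IMPLIES NOT 0) IMPLIES ((1 AND 0) AND (0 AND 0))) -> 0
  row 11 [01011]: (((0 XOR 1) IMPLIES NOT 1) IMPLIES ((1 AND 0) AND (1 AND 1))) -> 1
  row 12 [01100]: (((0 XOR 1) IMPLIES NOT 0) IMPLIES ((0 AND 0) AND (0 AND 0))) -> 0
  row 13 [01101]: (((0 XOR 1) IMPLIES NOT 1) IMPLIES ((0 AND 0) AND (1 AND 1))) -> 1
  row 14 [01110]: (((0 XOR 1) IMPLIES NOT 0) IMPLIES ((1 AND 0) AND (0 AND 0))) -> 0
  row 15 [01111]: (((0 XOR 1) IMPLIES NOT 1) IMPLIES ((1 AND 0) AND (1 AND 1))) -> 1
  row 16 [10000]: (((1 XOR 0) IMPLIES NOT 0) IMPLIES ((0 AND 1) AND (0 AND 0))) -> 0
  row 17 [10001]: (((1 XOR 0) IMPLIES NOT 1) IMPLIES ((0 AND 1) AND (1 AND 1))) -> 1
  row 18 [10010]: (((1 XOR 0) IMPLIES NOT 0) IMPLIES ((1 AND 1) AND (0 AND 0))) -> 0
  row 19 [10011]: (((1 XOR 0) IMPLIES NOT 1) IMPLIES ((1 AND 1) AND (1 AND 1))) -> 1
  row 20 [10100]: (((1 XOR 0) IMPLIES NOT 0) IMPLIES ((0 AND 1) AND (0 AND 0))) -> 0
  row 21 [10101]: (((1 XOR 0) IMPLIES NOT 1) IMPLIES ((0 AND 1) AND (1 AND 1))) -> 1
  row 22 [10110]: (((1 XOR 0) IMPLIES NOT 0) IMPLIES ((1 AND 1) AND (0 AND 0))) -> 0
  row 23 [10111]: (((1 XOR 0) IMPLIES NOT 1) IMPLIES ((1 AND 1) AND (1 AND 1))) -> 1
  row 24 [11000]: (((1 XOR 1) IMPLIES NOT 0) IMPLIES ((0 AND 1) AND (0 AND 0))) -> 0
  row 25 [11001]: (((1 XOR 1) IMPLIES NOT 1) IMPLIES ((0 AND 1) AND (1 AND 1))) -> 0
  row 26 [11010]: (((1 XOR 1) IMPLIES NOT 0) IMPLIES ((1 AND 1) AND (0 AND 0))) -> 0
  row 27 [11011]: (((1 XOR 1) IMPLIES NOT 1) IMPLIES ((1 AND 1) AND (1 AND 1))) -> 1
  row 28 [11100]: (((1 XOR 1) IMPLIES NOT 0) IMPLIES ((0 AND 1) AND (0 AND 0))) -> 0
  row 29 [11101]: (((1 XOR 1) IMPLIES NOT 1) IMPLIES ((0 AND 1) AND (1 AND 1))) -> 0
  row 30 [11110]: (((1 XOR 1) IMPLIES NOT 0) IMPLIES ((1 AND 1) AND (0 AND 0))) -> 0
  row 31 [11111]: (((1 XOR 1) IMPLIES NOT 1) IMPLIES ((1 AND 1) AND (1 AND 1))) -> 1
Full result column, 4 rows per line (a,b,c fixed per line; d,e runs 00..11 left to right):
  rows 0-3 [a,b,c=000]: 0000  = hex 0
  rows 4-7 [a,b,c=001]: 0000  = hex 0
  rows 8-11 [a,b,c=010]: 0101  = hex 5
  rows 12-15 [a,b,c=011]: 0101  = hex 5
  rows 16-19 [a,b,c=100]: 0101  = hex 5
  rows 20-23 [a,b,c=101]: 0101  = hex 5
  rows 24-27 [a,b,c=110]: 0001  = hex 1
  rows 28-31 [a,b,c=111]: 0001  = hex 1
Output column (row 0 .. row 31) = 00000000010101010101010100010001
Output column grouped in 4s = 0000 0000 0101 0101 0101 0101 0001 0001 = 0x00555511
Convert to decimal digit by digit (value = value*16 + digit):
  0 -> 0
  0*16 + 0 = 0
  0*16 + 5 = 5
  5*16 + 5 = 85
  85*16 + 5 = 1365
  1365*16 + 5 = 21845
  21845*16 + 1 = 349521
  349521*16 + 1 = 5592337
Decimal = 5592337

5592337


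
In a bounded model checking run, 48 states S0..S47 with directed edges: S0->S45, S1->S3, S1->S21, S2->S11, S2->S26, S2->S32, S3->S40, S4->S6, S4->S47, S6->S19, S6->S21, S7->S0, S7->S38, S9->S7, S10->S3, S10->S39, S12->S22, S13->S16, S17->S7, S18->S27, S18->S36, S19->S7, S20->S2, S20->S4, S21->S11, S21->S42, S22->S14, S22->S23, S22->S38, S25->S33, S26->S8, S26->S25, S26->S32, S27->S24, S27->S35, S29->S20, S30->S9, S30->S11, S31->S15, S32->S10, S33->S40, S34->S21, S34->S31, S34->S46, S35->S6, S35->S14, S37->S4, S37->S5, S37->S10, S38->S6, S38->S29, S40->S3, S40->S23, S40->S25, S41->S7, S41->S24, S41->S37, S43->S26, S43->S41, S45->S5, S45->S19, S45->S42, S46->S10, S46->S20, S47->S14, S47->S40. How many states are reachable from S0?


BFS from S0:
  layer 0: {S0}
  layer 1: {S45}
  layer 2: {S5, S19, S42}
  layer 3: {S7}
  layer 4: {S38}
  layer 5: {S6, S29}
  layer 6: {S20, S21}
  layer 7: {S2, S4, S11}
  layer 8: {S26, S32, S47}
  layer 9: {S8, S10, S14, S25, S40}
  layer 10: {S3, S23, S33, S39}
Reachable set: {S0, S2, S3, S4, S5, S6, S7, S8, S10, S11, S14, S19, S20, S21, S23, S25, S26, S29, S32, S33, S38, S39, S40, S42, S45, S47}
Count = 26

26


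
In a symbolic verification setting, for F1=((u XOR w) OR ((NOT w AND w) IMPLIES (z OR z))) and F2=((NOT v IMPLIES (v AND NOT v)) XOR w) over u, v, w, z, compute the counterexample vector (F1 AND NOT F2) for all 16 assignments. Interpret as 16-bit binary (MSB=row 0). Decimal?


F1 = ((u XOR w) OR ((NOT w AND w) IMPLIES (z OR z)))
F2 = ((NOT v IMPLIES (v AND NOT v)) XOR w)
Counterexample to F1=>F2 is where F1=1 and F2=0.
Evaluate each row (bits = u,v,w,z, MSB first):
  row 0 [0000]: F1=1 F2=0 -> F1&~F2 -> 1
  row 1 [0001]: F1=1 F2=0 -> F1&~F2 -> 1
  row 2 [0010]: F1=1 F2=1 -> F1&~F2 -> 0
  row 3 [0011]: F1=1 F2=1 -> F1&~F2 -> 0
  row 4 [0100]: F1=1 F2=1 -> F1&~F2 -> 0
  row 5 [0101]: F1=1 F2=1 -> F1&~F2 -> 0
  row 6 [0110]: F1=1 F2=0 -> F1&~F2 -> 1
  row 7 [0111]: F1=1 F2=0 -> F1&~F2 -> 1
  row 8 [1000]: F1=1 F2=0 -> F1&~F2 -> 1
  row 9 [1001]: F1=1 F2=0 -> F1&~F2 -> 1
  row 10 [1010]: F1=1 F2=1 -> F1&~F2 -> 0
  row 11 [1011]: F1=1 F2=1 -> F1&~F2 -> 0
  row 12 [1100]: F1=1 F2=1 -> F1&~F2 -> 0
  row 13 [1101]: F1=1 F2=1 -> F1&~F2 -> 0
  row 14 [1110]: F1=1 F2=0 -> F1&~F2 -> 1
  row 15 [1111]: F1=1 F2=0 -> F1&~F2 -> 1
Full result column, 4 rows per line (u,v fixed per line; w,z runs 00..11 left to right):
  rows 0-3 [u,v=00]: 1100  = hex C
  rows 4-7 [u,v=01]: 0011  = hex 3
  rows 8-11 [u,v=10]: 1100  = hex C
  rows 12-15 [u,v=11]: 0011  = hex 3
Counterexample vector (row 0 .. row 15) = 1100001111000011
Output column grouped in 4s = 1100 0011 1100 0011 = 0xC3C3
Convert to decimal digit by digit (value = value*16 + digit):
  C -> 12
  12*16 + 3 = 195
  195*16 + 12 (C) = 3132
  3132*16 + 3 = 50115
Decimal = 50115

50115


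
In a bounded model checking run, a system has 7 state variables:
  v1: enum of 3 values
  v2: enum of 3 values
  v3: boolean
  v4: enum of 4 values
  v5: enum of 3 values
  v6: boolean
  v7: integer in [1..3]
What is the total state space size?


State space = product of domain sizes of all variables.
Domain sizes:
  v1 (enum of 3 values): 3
  v2 (enum of 3 values): 3
  v3 (boolean): 2
  v4 (enum of 4 values): 4
  v5 (enum of 3 values): 3
  v6 (boolean): 2
  v7 (integer in [1..3]): 3
Product = 3 * 3 * 2 * 4 * 3 * 2 * 3 = 1296

1296


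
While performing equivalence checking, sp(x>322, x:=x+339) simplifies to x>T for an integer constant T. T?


Formula: sp(P, x:=E) = exists old_x. (x = E[old_x/x]) AND P[old_x/x] (old_x is the value of x before the assignment; eliminate old_x by solving x = E[old_x/x] for old_x)
Step 1: Precondition P: x>322, i.e. old_x > 322
Step 2: Assignment gives x = old_x + 339, so old_x = x - 339
Step 3: Substitute into P: x - 339 > 322
Step 4: Simplify: x > 322+339 = 661

661


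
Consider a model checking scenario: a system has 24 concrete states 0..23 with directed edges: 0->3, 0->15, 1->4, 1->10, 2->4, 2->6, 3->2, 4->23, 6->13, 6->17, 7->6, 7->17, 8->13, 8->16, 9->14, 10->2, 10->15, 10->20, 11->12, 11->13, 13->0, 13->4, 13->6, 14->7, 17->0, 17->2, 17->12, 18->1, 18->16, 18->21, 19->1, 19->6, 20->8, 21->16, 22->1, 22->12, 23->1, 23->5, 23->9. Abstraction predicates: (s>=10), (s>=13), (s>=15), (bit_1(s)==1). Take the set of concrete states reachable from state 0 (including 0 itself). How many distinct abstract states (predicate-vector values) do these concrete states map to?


BFS from 0:
Concrete reachable: {0, 1, 2, 3, 4, 5, 6, 7, 8, 9, 10, 12, 13, 14, 15, 16, 17, 20, 23}
Abstract via predicates (s>=10), (s>=13), (s>=15), (bit_1(s)==1):
  (0,0,0,0) <- {0, 1, 4, 5, 8, 9}
  (0,0,0,1) <- {2, 3, 6, 7}
  (1,0,0,0) <- {12}
  (1,0,0,1) <- {10}
  (1,1,0,0) <- {13}
  (1,1,0,1) <- {14}
  (1,1,1,0) <- {16, 17, 20}
  (1,1,1,1) <- {15, 23}
Distinct abstract states = 8

8


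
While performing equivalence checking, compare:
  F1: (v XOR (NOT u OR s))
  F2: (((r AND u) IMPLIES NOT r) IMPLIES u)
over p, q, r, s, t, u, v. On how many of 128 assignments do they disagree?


F1 = (v XOR (NOT u OR s))
F2 = (((r AND u) IMPLIES NOT r) IMPLIES u)
Evaluate both on each of 128 rows (bits = p,q,r,s,t,u,v):
  row 0 [0000000]: F1=1 F2=0 (differ) -> 1
  row 1 [0000001]: F1=0 F2=0 -> 0
  row 2 [0000010]: F1=0 F2=1 (differ) -> 1
  row 3 [0000011]: F1=1 F2=1 -> 0
  row 4 [0000100]: F1=1 F2=0 (differ) -> 1
  (every remaining row is evaluated the same way; all 128 results are listed next)
Full result column, 8 rows per line (p,q,r,s fixed per line; t,u,v runs 000..111 left to right):
  rows 0-7 [p,q,r,s=0000]: 10101010  (ones: 4)
  rows 8-15 [p,q,r,s=0001]: 10011001  (ones: 4)
  rows 16-23 [p,q,r,s=0010]: 10101010  (ones: 4)
  rows 24-31 [p,q,r,s=0011]: 10011001  (ones: 4)
  rows 32-39 [p,q,r,s=0100]: 10101010  (ones: 4)
  rows 40-47 [p,q,r,s=0101]: 10011001  (ones: 4)
  rows 48-55 [p,q,r,s=0110]: 10101010  (ones: 4)
  rows 56-63 [p,q,r,s=0111]: 10011001  (ones: 4)
  rows 64-71 [p,q,r,s=1000]: 10101010  (ones: 4)
  rows 72-79 [p,q,r,s=1001]: 10011001  (ones: 4)
  rows 80-87 [p,q,r,s=1010]: 10101010  (ones: 4)
  rows 88-95 [p,q,r,s=1011]: 10011001  (ones: 4)
  rows 96-103 [p,q,r,s=1100]: 10101010  (ones: 4)
  rows 104-111 [p,q,r,s=1101]: 10011001  (ones: 4)
  rows 112-119 [p,q,r,s=1110]: 10101010  (ones: 4)
  rows 120-127 [p,q,r,s=1111]: 10011001  (ones: 4)
Disagreements = 4+4+4+4+4+4+4+4+4+4+4+4+4+4+4+4 = 64

64


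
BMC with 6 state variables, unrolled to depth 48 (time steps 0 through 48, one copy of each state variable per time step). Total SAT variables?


BMC unrolls to depth k, creating one copy of each state var for steps 0..k.
Step count = 48 + 1 = 49 (steps 0 through 48)
Vars per step = 6
Total = 6 * 49 = 294

294


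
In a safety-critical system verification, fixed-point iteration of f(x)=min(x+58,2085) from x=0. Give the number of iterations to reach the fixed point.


Step 1: x=0, cap=2085, increment=58
Step 2: x grows by 58 each step until capped at 2085; fixed point is x=2085
Step 3: iterations = ceil(2085/58) = 36

36


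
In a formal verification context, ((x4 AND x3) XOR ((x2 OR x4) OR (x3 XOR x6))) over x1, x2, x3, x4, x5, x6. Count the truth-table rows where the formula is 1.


Formula: ((x4 AND x3) XOR ((x2 OR x4) OR (x3 XOR x6))) over 6 vars (64 rows)
Evaluate each row (x1, x2, x3, x4, x5, x6 as bits, MSB first):
  row 0 [000000]: ((0 AND 0) XOR ((0 OR 0) OR (0 XOR 0))) -> 0
  row 1 [000001]: ((0 AND 0) XOR ((0 OR 0) OR (0 XOR 1))) -> 1
  row 2 [000010]: ((0 AND 0) XOR ((0 OR 0) OR (0 XOR 0))) -> 0
  row 3 [000011]: ((0 AND 0) XOR ((0 OR 0) OR (0 XOR 1))) -> 1
  row 4 [000100]: ((1 AND 0) XOR ((0 OR 1) OR (0 XOR 0))) -> 1
  (every remaining row is evaluated the same way; all 64 results are listed next)
Full result column, 8 rows per line (x1,x2,x3 fixed per line; x4,x5,x6 runs 000..111 left to right):
  rows 0-7 [x1,x2,x3=000]: 01011111  (ones: 6)
  rows 8-15 [x1,x2,x3=001]: 10100000  (ones: 2)
  rows 16-23 [x1,x2,x3=010]: 11111111  (ones: 8)
  rows 24-31 [x1,x2,x3=011]: 11110000  (ones: 4)
  rows 32-39 [x1,x2,x3=100]: 01011111  (ones: 6)
  rows 40-47 [x1,x2,x3=101]: 10100000  (ones: 2)
  rows 48-55 [x1,x2,x3=110]: 11111111  (ones: 8)
  rows 56-63 [x1,x2,x3=111]: 11110000  (ones: 4)
Count of 1-rows = 6+2+8+4+6+2+8+4 = 40

40


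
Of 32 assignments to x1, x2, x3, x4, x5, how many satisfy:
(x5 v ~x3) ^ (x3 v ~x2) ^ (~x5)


CNF with 3 clauses over 5 vars (32 assignments).
An assignment satisfies CNF iff every clause has >=1 true literal.
Check each row (bits = x1,x2,x3,x4,x5; clause T/F shown):
  row 0 [00000]: clauses=TTT -> 1
  row 1 [00001]: clauses=TTF -> 0
  row 2 [00010]: clauses=TTT -> 1
  row 3 [00011]: clauses=TTF -> 0
  row 4 [00100]: clauses=FTT -> 0
  row 5 [00101]: clauses=TTF -> 0
  row 6 [00110]: clauses=FTT -> 0
  row 7 [00111]: clauses=TTF -> 0
  row 8 [01000]: clauses=TFT -> 0
  row 9 [01001]: clauses=TFF -> 0
  row 10 [01010]: clauses=TFT -> 0
  row 11 [01011]: clauses=TFF -> 0
  row 12 [01100]: clauses=FTT -> 0
  row 13 [01101]: clauses=TTF -> 0
  row 14 [01110]: clauses=FTT -> 0
  row 15 [01111]: clauses=TTF -> 0
  row 16 [10000]: clauses=TTT -> 1
  row 17 [10001]: clauses=TTF -> 0
  row 18 [10010]: clauses=TTT -> 1
  row 19 [10011]: clauses=TTF -> 0
  row 20 [10100]: clauses=FTT -> 0
  row 21 [10101]: clauses=TTF -> 0
  row 22 [10110]: clauses=FTT -> 0
  row 23 [10111]: clauses=TTF -> 0
  row 24 [11000]: clauses=TFT -> 0
  row 25 [11001]: clauses=TFF -> 0
  row 26 [11010]: clauses=TFT -> 0
  row 27 [11011]: clauses=TFF -> 0
  row 28 [11100]: clauses=FTT -> 0
  row 29 [11101]: clauses=TTF -> 0
  row 30 [11110]: clauses=FTT -> 0
  row 31 [11111]: clauses=TTF -> 0
Full result column, 8 rows per line (x1,x2 fixed per line; x3,x4,x5 runs 000..111 left to right):
  rows 0-7 [x1,x2=00]: 10100000  (ones: 2)
  rows 8-15 [x1,x2=01]: 00000000  (ones: 0)
  rows 16-23 [x1,x2=10]: 10100000  (ones: 2)
  rows 24-31 [x1,x2=11]: 00000000  (ones: 0)
Satisfying assignments = 2+0+2+0 = 4

4


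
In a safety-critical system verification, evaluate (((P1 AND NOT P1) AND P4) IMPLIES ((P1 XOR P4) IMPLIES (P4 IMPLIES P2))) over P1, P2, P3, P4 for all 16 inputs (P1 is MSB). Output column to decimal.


Formula: (((P1 AND NOT P1) AND P4) IMPLIES ((P1 XOR P4) IMPLIES (P4 IMPLIES P2))) over P1, P2, P3, P4 (16 rows)
Evaluate each row (bits = P1,P2,P3,P4, MSB first):
  row 0 [0000]: (((0 AND NOT 0) AND 0) IMPLIES ((0 XOR 0) IMPLIES (0 IMPLIES 0))) -> 1
  row 1 [0001]: (((0 AND NOT 0) AND 1) IMPLIES ((0 XOR 1) IMPLIES (1 IMPLIES 0))) -> 1
  row 2 [0010]: (((0 AND NOT 0) AND 0) IMPLIES ((0 XOR 0) IMPLIES (0 IMPLIES 0))) -> 1
  row 3 [0011]: (((0 AND NOT 0) AND 1) IMPLIES ((0 XOR 1) IMPLIES (1 IMPLIES 0))) -> 1
  row 4 [0100]: (((0 AND NOT 0) AND 0) IMPLIES ((0 XOR 0) IMPLIES (0 IMPLIES 1))) -> 1
  row 5 [0101]: (((0 AND NOT 0) AND 1) IMPLIES ((0 XOR 1) IMPLIES (1 IMPLIES 1))) -> 1
  row 6 [0110]: (((0 AND NOT 0) AND 0) IMPLIES ((0 XOR 0) IMPLIES (0 IMPLIES 1))) -> 1
  row 7 [0111]: (((0 AND NOT 0) AND 1) IMPLIES ((0 XOR 1) IMPLIES (1 IMPLIES 1))) -> 1
  row 8 [1000]: (((1 AND NOT 1) AND 0) IMPLIES ((1 XOR 0) IMPLIES (0 IMPLIES 0))) -> 1
  row 9 [1001]: (((1 AND NOT 1) AND 1) IMPLIES ((1 XOR 1) IMPLIES (1 IMPLIES 0))) -> 1
  row 10 [1010]: (((1 AND NOT 1) AND 0) IMPLIES ((1 XOR 0) IMPLIES (0 IMPLIES 0))) -> 1
  row 11 [1011]: (((1 AND NOT 1) AND 1) IMPLIES ((1 XOR 1) IMPLIES (1 IMPLIES 0))) -> 1
  row 12 [1100]: (((1 AND NOT 1) AND 0) IMPLIES ((1 XOR 0) IMPLIES (0 IMPLIES 1))) -> 1
  row 13 [1101]: (((1 AND NOT 1) AND 1) IMPLIES ((1 XOR 1) IMPLIES (1 IMPLIES 1))) -> 1
  row 14 [1110]: (((1 AND NOT 1) AND 0) IMPLIES ((1 XOR 0) IMPLIES (0 IMPLIES 1))) -> 1
  row 15 [1111]: (((1 AND NOT 1) AND 1) IMPLIES ((1 XOR 1) IMPLIES (1 IMPLIES 1))) -> 1
Full result column, 4 rows per line (P1,P2 fixed per line; P3,P4 runs 00..11 left to right):
  rows 0-3 [P1,P2=00]: 1111  = hex F
  rows 4-7 [P1,P2=01]: 1111  = hex F
  rows 8-11 [P1,P2=10]: 1111  = hex F
  rows 12-15 [P1,P2=11]: 1111  = hex F
Output column (row 0 .. row 15) = 1111111111111111
Output column grouped in 4s = 1111 1111 1111 1111 = 0xFFFF
Convert to decimal digit by digit (value = value*16 + digit):
  F -> 15
  15*16 + 15 (F) = 255
  255*16 + 15 (F) = 4095
  4095*16 + 15 (F) = 65535
Decimal = 65535

65535


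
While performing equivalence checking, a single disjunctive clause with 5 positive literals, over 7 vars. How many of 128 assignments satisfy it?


Step 1: Total=2^7=128
Step 2: Unsat when all 5 false: 2^2=4
Step 3: Sat=128-4=124

124


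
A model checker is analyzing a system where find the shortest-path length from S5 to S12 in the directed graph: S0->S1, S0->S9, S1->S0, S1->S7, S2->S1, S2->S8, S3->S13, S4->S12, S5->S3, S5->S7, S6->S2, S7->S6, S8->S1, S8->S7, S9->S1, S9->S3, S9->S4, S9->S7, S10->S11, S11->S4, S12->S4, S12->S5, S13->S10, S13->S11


BFS layer-by-layer from S5:
  dist 0: {S5}
  dist 1: {S3, S7}
  dist 2: {S6, S13}
  dist 3: {S2, S10, S11}
  dist 4: {S1, S4, S8}
  dist 5: {S0, S12}
  -> S12 reached at distance 5
Shortest path length = 5

5


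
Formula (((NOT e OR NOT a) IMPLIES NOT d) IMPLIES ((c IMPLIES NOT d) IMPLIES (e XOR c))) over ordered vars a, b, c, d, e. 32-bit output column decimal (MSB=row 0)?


Formula: (((NOT e OR NOT a) IMPLIES NOT d) IMPLIES ((c IMPLIES NOT d) IMPLIES (e XOR c))) over a, b, c, d, e (32 rows)
Evaluate each row (bits = a,b,c,d,e, MSB first):
  row 0 [00000]: (((NOT 0 OR NOT 0) IMPLIES NOT 0) IMPLIES ((0 IMPLIES NOT 0) IMPLIES (0 XOR 0))) -> 0
  row 1 [00001]: (((NOT 1 OR NOT 0) IMPLIES NOT 0) IMPLIES ((0 IMPLIES NOT 0) IMPLIES (1 XOR 0))) -> 1
  row 2 [00010]: (((NOT 0 OR NOT 0) IMPLIES NOT 1) IMPLIES ((0 IMPLIES NOT 1) IMPLIES (0 XOR 0))) -> 1
  row 3 [00011]: (((NOT 1 OR NOT 0) IMPLIES NOT 1) IMPLIES ((0 IMPLIES NOT 1) IMPLIES (1 XOR 0))) -> 1
  row 4 [00100]: (((NOT 0 OR NOT 0) IMPLIES NOT 0) IMPLIES ((1 IMPLIES NOT 0) IMPLIES (0 XOR 1))) -> 1
  row 5 [00101]: (((NOT 1 OR NOT 0) IMPLIES NOT 0) IMPLIES ((1 IMPLIES NOT 0) IMPLIES (1 XOR 1))) -> 0
  row 6 [00110]: (((NOT 0 OR NOT 0) IMPLIES NOT 1) IMPLIES ((1 IMPLIES NOT 1) IMPLIES (0 XOR 1))) -> 1
  row 7 [00111]: (((NOT 1 OR NOT 0) IMPLIES NOT 1) IMPLIES ((1 IMPLIES NOT 1) IMPLIES (1 XOR 1))) -> 1
  row 8 [01000]: (((NOT 0 OR NOT 0) IMPLIES NOT 0) IMPLIES ((0 IMPLIES NOT 0) IMPLIES (0 XOR 0))) -> 0
  row 9 [01001]: (((NOT 1 OR NOT 0) IMPLIES NOT 0) IMPLIES ((0 IMPLIES NOT 0) IMPLIES (1 XOR 0))) -> 1
  row 10 [01010]: (((NOT 0 OR NOT 0) IMPLIES NOT 1) IMPLIES ((0 IMPLIES NOT 1) IMPLIES (0 XOR 0))) -> 1
  row 11 [01011]: (((NOT 1 OR NOT 0) IMPLIES NOT 1) IMPLIES ((0 IMPLIES NOT 1) IMPLIES (1 XOR 0))) -> 1
  row 12 [01100]: (((NOT 0 OR NOT 0) IMPLIES NOT 0) IMPLIES ((1 IMPLIES NOT 0) IMPLIES (0 XOR 1))) -> 1
  row 13 [01101]: (((NOT 1 OR NOT 0) IMPLIES NOT 0) IMPLIES ((1 IMPLIES NOT 0) IMPLIES (1 XOR 1))) -> 0
  row 14 [01110]: (((NOT 0 OR NOT 0) IMPLIES NOT 1) IMPLIES ((1 IMPLIES NOT 1) IMPLIES (0 XOR 1))) -> 1
  row 15 [01111]: (((NOT 1 OR NOT 0) IMPLIES NOT 1) IMPLIES ((1 IMPLIES NOT 1) IMPLIES (1 XOR 1))) -> 1
  row 16 [10000]: (((NOT 0 OR NOT 1) IMPLIES NOT 0) IMPLIES ((0 IMPLIES NOT 0) IMPLIES (0 XOR 0))) -> 0
  row 17 [10001]: (((NOT 1 OR NOT 1) IMPLIES NOT 0) IMPLIES ((0 IMPLIES NOT 0) IMPLIES (1 XOR 0))) -> 1
  row 18 [10010]: (((NOT 0 OR NOT 1) IMPLIES NOT 1) IMPLIES ((0 IMPLIES NOT 1) IMPLIES (0 XOR 0))) -> 1
  row 19 [10011]: (((NOT 1 OR NOT 1) IMPLIES NOT 1) IMPLIES ((0 IMPLIES NOT 1) IMPLIES (1 XOR 0))) -> 1
  row 20 [10100]: (((NOT 0 OR NOT 1) IMPLIES NOT 0) IMPLIES ((1 IMPLIES NOT 0) IMPLIES (0 XOR 1))) -> 1
  row 21 [10101]: (((NOT 1 OR NOT 1) IMPLIES NOT 0) IMPLIES ((1 IMPLIES NOT 0) IMPLIES (1 XOR 1))) -> 0
  row 22 [10110]: (((NOT 0 OR NOT 1) IMPLIES NOT 1) IMPLIES ((1 IMPLIES NOT 1) IMPLIES (0 XOR 1))) -> 1
  row 23 [10111]: (((NOT 1 OR NOT 1) IMPLIES NOT 1) IMPLIES ((1 IMPLIES NOT 1) IMPLIES (1 XOR 1))) -> 1
  row 24 [11000]: (((NOT 0 OR NOT 1) IMPLIES NOT 0) IMPLIES ((0 IMPLIES NOT 0) IMPLIES (0 XOR 0))) -> 0
  row 25 [11001]: (((NOT 1 OR NOT 1) IMPLIES NOT 0) IMPLIES ((0 IMPLIES NOT 0) IMPLIES (1 XOR 0))) -> 1
  row 26 [11010]: (((NOT 0 OR NOT 1) IMPLIES NOT 1) IMPLIES ((0 IMPLIES NOT 1) IMPLIES (0 XOR 0))) -> 1
  row 27 [11011]: (((NOT 1 OR NOT 1) IMPLIES NOT 1) IMPLIES ((0 IMPLIES NOT 1) IMPLIES (1 XOR 0))) -> 1
  row 28 [11100]: (((NOT 0 OR NOT 1) IMPLIES NOT 0) IMPLIES ((1 IMPLIES NOT 0) IMPLIES (0 XOR 1))) -> 1
  row 29 [11101]: (((NOT 1 OR NOT 1) IMPLIES NOT 0) IMPLIES ((1 IMPLIES NOT 0) IMPLIES (1 XOR 1))) -> 0
  row 30 [11110]: (((NOT 0 OR NOT 1) IMPLIES NOT 1) IMPLIES ((1 IMPLIES NOT 1) IMPLIES (0 XOR 1))) -> 1
  row 31 [11111]: (((NOT 1 OR NOT 1) IMPLIES NOT 1) IMPLIES ((1 IMPLIES NOT 1) IMPLIES (1 XOR 1))) -> 1
Full result column, 4 rows per line (a,b,c fixed per line; d,e runs 00..11 left to right):
  rows 0-3 [a,b,c=000]: 0111  = hex 7
  rows 4-7 [a,b,c=001]: 1011  = hex B
  rows 8-11 [a,b,c=010]: 0111  = hex 7
  rows 12-15 [a,b,c=011]: 1011  = hex B
  rows 16-19 [a,b,c=100]: 0111  = hex 7
  rows 20-23 [a,b,c=101]: 1011  = hex B
  rows 24-27 [a,b,c=110]: 0111  = hex 7
  rows 28-31 [a,b,c=111]: 1011  = hex B
Output column (row 0 .. row 31) = 01111011011110110111101101111011
Output column grouped in 4s = 0111 1011 0111 1011 0111 1011 0111 1011 = 0x7B7B7B7B
Convert to decimal digit by digit (value = value*16 + digit):
  7 -> 7
  7*16 + 11 (B) = 123
  123*16 + 7 = 1975
  1975*16 + 11 (B) = 31611
  31611*16 + 7 = 505783
  505783*16 + 11 (B) = 8092539
  8092539*16 + 7 = 129480631
  129480631*16 + 11 (B) = 2071690107
Decimal = 2071690107

2071690107


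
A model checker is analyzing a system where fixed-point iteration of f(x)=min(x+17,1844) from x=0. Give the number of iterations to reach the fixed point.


Step 1: x=0, cap=1844, increment=17
Step 2: x grows by 17 each step until capped at 1844; fixed point is x=1844
Step 3: iterations = ceil(1844/17) = 109

109


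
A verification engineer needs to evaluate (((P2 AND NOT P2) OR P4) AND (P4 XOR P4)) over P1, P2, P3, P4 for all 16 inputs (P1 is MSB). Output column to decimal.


Formula: (((P2 AND NOT P2) OR P4) AND (P4 XOR P4)) over P1, P2, P3, P4 (16 rows)
Evaluate each row (bits = P1,P2,P3,P4, MSB first):
  row 0 [0000]: (((0 AND NOT 0) OR 0) AND (0 XOR 0)) -> 0
  row 1 [0001]: (((0 AND NOT 0) OR 1) AND (1 XOR 1)) -> 0
  row 2 [0010]: (((0 AND NOT 0) OR 0) AND (0 XOR 0)) -> 0
  row 3 [0011]: (((0 AND NOT 0) OR 1) AND (1 XOR 1)) -> 0
  row 4 [0100]: (((1 AND NOT 1) OR 0) AND (0 XOR 0)) -> 0
  row 5 [0101]: (((1 AND NOT 1) OR 1) AND (1 XOR 1)) -> 0
  row 6 [0110]: (((1 AND NOT 1) OR 0) AND (0 XOR 0)) -> 0
  row 7 [0111]: (((1 AND NOT 1) OR 1) AND (1 XOR 1)) -> 0
  row 8 [1000]: (((0 AND NOT 0) OR 0) AND (0 XOR 0)) -> 0
  row 9 [1001]: (((0 AND NOT 0) OR 1) AND (1 XOR 1)) -> 0
  row 10 [1010]: (((0 AND NOT 0) OR 0) AND (0 XOR 0)) -> 0
  row 11 [1011]: (((0 AND NOT 0) OR 1) AND (1 XOR 1)) -> 0
  row 12 [1100]: (((1 AND NOT 1) OR 0) AND (0 XOR 0)) -> 0
  row 13 [1101]: (((1 AND NOT 1) OR 1) AND (1 XOR 1)) -> 0
  row 14 [1110]: (((1 AND NOT 1) OR 0) AND (0 XOR 0)) -> 0
  row 15 [1111]: (((1 AND NOT 1) OR 1) AND (1 XOR 1)) -> 0
Full result column, 4 rows per line (P1,P2 fixed per line; P3,P4 runs 00..11 left to right):
  rows 0-3 [P1,P2=00]: 0000  = hex 0
  rows 4-7 [P1,P2=01]: 0000  = hex 0
  rows 8-11 [P1,P2=10]: 0000  = hex 0
  rows 12-15 [P1,P2=11]: 0000  = hex 0
Output column (row 0 .. row 15) = 0000000000000000
Output column grouped in 4s = 0000 0000 0000 0000 = 0x0000
Convert to decimal digit by digit (value = value*16 + digit):
  0 -> 0
  0*16 + 0 = 0
  0*16 + 0 = 0
  0*16 + 0 = 0
Decimal = 0

0


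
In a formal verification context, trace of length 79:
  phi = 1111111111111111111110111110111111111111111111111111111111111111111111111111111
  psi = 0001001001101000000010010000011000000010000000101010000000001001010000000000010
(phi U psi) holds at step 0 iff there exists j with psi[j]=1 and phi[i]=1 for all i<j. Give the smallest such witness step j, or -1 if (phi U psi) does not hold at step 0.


(phi U psi) at 0: need smallest j with psi[j]=1 and phi[i]=1 for all i in [0,j).
Scan from step 0:
  step 0: phi=1, psi=0 -> continue
  step 1: phi=1, psi=0 -> continue
  step 2: phi=1, psi=0 -> continue
  step 3: psi=1 and phi held for [0,3) -> witness found
Witness step = 3

3


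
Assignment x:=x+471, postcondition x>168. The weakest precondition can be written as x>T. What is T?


Formula: wp(x:=E, P) = P[E/x] (substitute E for x in postcondition)
Step 1: Postcondition: x>168
Step 2: Substitute x+471 for x: x+471>168
Step 3: Solve for x: x > 168-471 = -303

-303


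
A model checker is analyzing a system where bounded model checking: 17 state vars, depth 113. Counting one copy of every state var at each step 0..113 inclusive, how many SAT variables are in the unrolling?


BMC unrolls to depth k, creating one copy of each state var for steps 0..k.
Step count = 113 + 1 = 114 (steps 0 through 113)
Vars per step = 17
Total = 17 * 114 = 1938

1938


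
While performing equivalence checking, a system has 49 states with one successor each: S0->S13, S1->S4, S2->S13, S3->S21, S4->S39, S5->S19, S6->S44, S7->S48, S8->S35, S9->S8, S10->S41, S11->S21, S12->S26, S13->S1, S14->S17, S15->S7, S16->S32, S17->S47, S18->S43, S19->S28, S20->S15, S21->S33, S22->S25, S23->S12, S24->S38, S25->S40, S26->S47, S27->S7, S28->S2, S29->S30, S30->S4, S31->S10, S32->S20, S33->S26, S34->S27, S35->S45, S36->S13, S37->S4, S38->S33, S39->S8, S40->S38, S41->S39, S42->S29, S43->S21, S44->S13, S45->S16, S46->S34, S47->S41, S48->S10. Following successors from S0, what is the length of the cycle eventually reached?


Trace from S0 until a state repeats:
  S0 -> S13 -> S1 -> S4 -> S39 -> S8 -> S35 -> S45 -> S16 -> S32 -> S20 -> S15 -> S7 -> S48 -> S10 -> S41 -> S39
S39 first seen at step 4, revisited at step 16.
Cycle length = 16 - 4 = 12

12


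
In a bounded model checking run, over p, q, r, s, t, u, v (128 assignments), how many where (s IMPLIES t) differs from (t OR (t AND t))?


F1 = (s IMPLIES t)
F2 = (t OR (t AND t))
Evaluate both on each of 128 rows (bits = p,q,r,s,t,u,v):
  row 0 [0000000]: F1=1 F2=0 (differ) -> 1
  row 1 [0000001]: F1=1 F2=0 (differ) -> 1
  row 2 [0000010]: F1=1 F2=0 (differ) -> 1
  row 3 [0000011]: F1=1 F2=0 (differ) -> 1
  row 4 [0000100]: F1=1 F2=1 -> 0
  (every remaining row is evaluated the same way; all 128 results are listed next)
Full result column, 8 rows per line (p,q,r,s fixed per line; t,u,v runs 000..111 left to right):
  rows 0-7 [p,q,r,s=0000]: 11110000  (ones: 4)
  rows 8-15 [p,q,r,s=0001]: 00000000  (ones: 0)
  rows 16-23 [p,q,r,s=0010]: 11110000  (ones: 4)
  rows 24-31 [p,q,r,s=0011]: 00000000  (ones: 0)
  rows 32-39 [p,q,r,s=0100]: 11110000  (ones: 4)
  rows 40-47 [p,q,r,s=0101]: 00000000  (ones: 0)
  rows 48-55 [p,q,r,s=0110]: 11110000  (ones: 4)
  rows 56-63 [p,q,r,s=0111]: 00000000  (ones: 0)
  rows 64-71 [p,q,r,s=1000]: 11110000  (ones: 4)
  rows 72-79 [p,q,r,s=1001]: 00000000  (ones: 0)
  rows 80-87 [p,q,r,s=1010]: 11110000  (ones: 4)
  rows 88-95 [p,q,r,s=1011]: 00000000  (ones: 0)
  rows 96-103 [p,q,r,s=1100]: 11110000  (ones: 4)
  rows 104-111 [p,q,r,s=1101]: 00000000  (ones: 0)
  rows 112-119 [p,q,r,s=1110]: 11110000  (ones: 4)
  rows 120-127 [p,q,r,s=1111]: 00000000  (ones: 0)
Disagreements = 4+0+4+0+4+0+4+0+4+0+4+0+4+0+4+0 = 32

32


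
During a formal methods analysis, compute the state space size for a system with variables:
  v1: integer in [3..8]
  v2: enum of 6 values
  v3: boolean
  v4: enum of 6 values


State space = product of domain sizes of all variables.
Domain sizes:
  v1 (integer in [3..8]): 6
  v2 (enum of 6 values): 6
  v3 (boolean): 2
  v4 (enum of 6 values): 6
Product = 6 * 6 * 2 * 6 = 432

432


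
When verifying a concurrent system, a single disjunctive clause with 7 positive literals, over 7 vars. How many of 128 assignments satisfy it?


Step 1: Total=2^7=128
Step 2: Unsat when all 7 false: 2^0=1
Step 3: Sat=128-1=127

127


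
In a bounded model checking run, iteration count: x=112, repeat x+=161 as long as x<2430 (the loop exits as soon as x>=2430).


Step 1: x goes from 112 toward 2430 by 161; the body runs while x<2430, so iterations = ceil((bound-start)/step)
Step 2: Distance=2318
Step 3: ceil(2318/161)=15

15


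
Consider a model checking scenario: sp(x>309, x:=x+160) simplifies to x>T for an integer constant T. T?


Formula: sp(P, x:=E) = exists old_x. (x = E[old_x/x]) AND P[old_x/x] (old_x is the value of x before the assignment; eliminate old_x by solving x = E[old_x/x] for old_x)
Step 1: Precondition P: x>309, i.e. old_x > 309
Step 2: Assignment gives x = old_x + 160, so old_x = x - 160
Step 3: Substitute into P: x - 160 > 309
Step 4: Simplify: x > 309+160 = 469

469


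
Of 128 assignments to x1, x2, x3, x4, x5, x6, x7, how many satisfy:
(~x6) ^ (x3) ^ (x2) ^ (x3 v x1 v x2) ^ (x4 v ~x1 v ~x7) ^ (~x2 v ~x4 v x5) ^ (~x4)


CNF with 7 clauses over 7 vars (128 assignments).
An assignment satisfies CNF iff every clause has >=1 true literal.
Check each row (bits = x1,x2,x3,x4,x5,x6,x7; clause T/F shown):
  row 0 [0000000]: clauses=TFFFTTT -> 0
  row 1 [0000001]: clauses=TFFFTTT -> 0
  row 2 [0000010]: clauses=FFFFTTT -> 0
  row 3 [0000011]: clauses=FFFFTTT -> 0
  row 4 [0000100]: clauses=TFFFTTT -> 0
  (every remaining row is evaluated the same way; all 128 results are listed next)
Full result column, 8 rows per line (x1,x2,x3,x4 fixed per line; x5,x6,x7 runs 000..111 left to right):
  rows 0-7 [x1,x2,x3,x4=0000]: 00000000  (ones: 0)
  rows 8-15 [x1,x2,x3,x4=0001]: 00000000  (ones: 0)
  rows 16-23 [x1,x2,x3,x4=0010]: 00000000  (ones: 0)
  rows 24-31 [x1,x2,x3,x4=0011]: 00000000  (ones: 0)
  rows 32-39 [x1,x2,x3,x4=0100]: 00000000  (ones: 0)
  rows 40-47 [x1,x2,x3,x4=0101]: 00000000  (ones: 0)
  rows 48-55 [x1,x2,x3,x4=0110]: 11001100  (ones: 4)
  rows 56-63 [x1,x2,x3,x4=0111]: 00000000  (ones: 0)
  rows 64-71 [x1,x2,x3,x4=1000]: 00000000  (ones: 0)
  rows 72-79 [x1,x2,x3,x4=1001]: 00000000  (ones: 0)
  rows 80-87 [x1,x2,x3,x4=1010]: 00000000  (ones: 0)
  rows 88-95 [x1,x2,x3,x4=1011]: 00000000  (ones: 0)
  rows 96-103 [x1,x2,x3,x4=1100]: 00000000  (ones: 0)
  rows 104-111 [x1,x2,x3,x4=1101]: 00000000  (ones: 0)
  rows 112-119 [x1,x2,x3,x4=1110]: 10001000  (ones: 2)
  rows 120-127 [x1,x2,x3,x4=1111]: 00000000  (ones: 0)
Satisfying assignments = 0+0+0+0+0+0+4+0+0+0+0+0+0+0+2+0 = 6

6
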